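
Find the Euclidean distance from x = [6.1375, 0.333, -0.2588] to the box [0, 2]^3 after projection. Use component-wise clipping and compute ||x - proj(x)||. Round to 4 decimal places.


Project each component onto [0, 2].
clip(6.1375) = 2.0, clip(0.333) = 0.333, clip(-0.2588) = 0.0
Projection = [2.0, 0.333, 0.0]
Squared diffs: [17.1189, 0.0, 0.067]
Distance = sqrt(17.1859) = 4.1456


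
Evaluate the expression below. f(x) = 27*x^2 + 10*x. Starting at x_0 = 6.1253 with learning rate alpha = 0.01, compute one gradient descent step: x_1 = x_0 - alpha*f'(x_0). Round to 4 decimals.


We compute the gradient at x_0 and apply the update.
f'(x) = 54*x + 10
f'(6.1253) = 54*6.1253 + 10 = 340.7662
x_1 = 6.1253 - 0.01*340.7662 = 2.7176


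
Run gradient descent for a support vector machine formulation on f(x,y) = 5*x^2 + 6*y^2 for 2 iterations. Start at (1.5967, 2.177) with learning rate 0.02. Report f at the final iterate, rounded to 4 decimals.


Gradient descent on f(x,y) = 5*x^2 + 6*y^2.
Starting point: (1.5967, 2.177), alpha = 0.02
Step 1: grad_x = 2*5*1.5967 = 15.967, grad_y = 2*6*2.177 = 26.124
  x_1 = 1.5967 - 0.02*15.967 = 1.2774
  y_1 = 2.177 - 0.02*26.124 = 1.6545
Step 2: grad_x = 2*5*1.2774 = 12.7736, grad_y = 2*6*1.6545 = 19.8542
  x_2 = 1.2774 - 0.02*12.7736 = 1.0219
  y_2 = 1.6545 - 0.02*19.8542 = 1.2574
f(1.0219, 1.2574) = 5*1.0219^2 + 6*1.2574^2 = 14.7081


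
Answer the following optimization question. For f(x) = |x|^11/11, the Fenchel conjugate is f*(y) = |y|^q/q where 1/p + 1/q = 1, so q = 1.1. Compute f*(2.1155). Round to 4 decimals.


The conjugate exponent q satisfies 1/p + 1/q = 1.
p = 11, so q = 11/(11 - 1) = 1.1
|y|^q = 2.1155^1.1 = 2.2801
f*(2.1155) = 2.2801 / 1.1 = 2.0728


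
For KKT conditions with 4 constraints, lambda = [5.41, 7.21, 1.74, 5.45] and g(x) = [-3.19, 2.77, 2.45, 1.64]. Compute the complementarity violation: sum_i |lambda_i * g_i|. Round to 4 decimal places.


KKT complementary slackness check:
lambda_1 * g_1 = 5.41 * -3.19 = -17.2579
lambda_2 * g_2 = 7.21 * 2.77 = 19.9717
lambda_3 * g_3 = 1.74 * 2.45 = 4.263
lambda_4 * g_4 = 5.45 * 1.64 = 8.938
Total violation = 17.2579 + 19.9717 + 4.263 + 8.938 = 50.4306


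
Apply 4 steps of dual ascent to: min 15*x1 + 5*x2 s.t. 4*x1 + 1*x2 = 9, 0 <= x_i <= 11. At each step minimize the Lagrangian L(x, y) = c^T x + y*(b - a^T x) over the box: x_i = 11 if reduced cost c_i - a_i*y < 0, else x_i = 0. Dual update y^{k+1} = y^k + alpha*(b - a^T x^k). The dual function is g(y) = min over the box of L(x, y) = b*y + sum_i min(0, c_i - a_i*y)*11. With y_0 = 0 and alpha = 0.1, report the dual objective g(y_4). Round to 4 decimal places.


Dual ascent for LP: min 15*x1 + 5*x2, 4*x1 + 1*x2 = 9, 0 <= x_i <= 11
Step 1: y^k = 0.0, reduced costs: (15.0, 5.0)
  x^k = (0.0, 0.0), subgradient = b - a^T x = 9.0
  y^{k+1} = 0.0 + 0.1*9.0 = 0.9
Step 2: y^k = 0.9, reduced costs: (11.4, 4.1)
  x^k = (0.0, 0.0), subgradient = b - a^T x = 9.0
  y^{k+1} = 0.9 + 0.1*9.0 = 1.8
Step 3: y^k = 1.8, reduced costs: (7.8, 3.2)
  x^k = (0.0, 0.0), subgradient = b - a^T x = 9.0
  y^{k+1} = 1.8 + 0.1*9.0 = 2.7
Step 4: y^k = 2.7, reduced costs: (4.2, 2.3)
  x^k = (0.0, 0.0), subgradient = b - a^T x = 9.0
  y^{k+1} = 2.7 + 0.1*9.0 = 3.6
Dual objective at y_4 = 3.6: reduced costs (0.6, 1.4), box minimizer x = (0.0, 0.0)
g(y_4) = b*y + (c1 - a1*y)*x1 + (c2 - a2*y)*x2 = 9*3.6 + 0.6*0.0 + 1.4*0.0 = 32.4 + 0.0 + 0.0 = 32.4


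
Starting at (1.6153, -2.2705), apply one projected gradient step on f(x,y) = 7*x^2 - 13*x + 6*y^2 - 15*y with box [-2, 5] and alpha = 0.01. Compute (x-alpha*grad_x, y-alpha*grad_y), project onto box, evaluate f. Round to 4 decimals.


Step 1: Compute gradient at (1.6153, -2.2705).
grad_x = 2*7*1.6153 - 13 = 9.6142
grad_y = 2*6*-2.2705 - 15 = -42.246
Step 2: Gradient step.
x_raw = 1.6153 - 0.01*9.6142 = 1.5192
y_raw = -2.2705 - 0.01*-42.246 = -1.848
Step 3: Project onto [-2, 5].
x_proj = clip(1.5192) = 1.5192
y_proj = clip(-1.848) = -1.848
Step 4: Evaluate f.
f(1.5192, -1.848) = 44.6179


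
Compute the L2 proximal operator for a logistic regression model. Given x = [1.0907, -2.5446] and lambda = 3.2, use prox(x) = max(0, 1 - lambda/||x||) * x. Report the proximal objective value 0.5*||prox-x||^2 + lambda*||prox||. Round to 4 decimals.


Step 1: Compute ||x||.
||x|| = 2.7685
Step 2: Compute scaling factor.
scale = max(0, 1 - 3.2/2.7685) = 0.0
Step 3: prox(x) = [0.0, -0.0]
||prox(x)|| = 0.0
Step 4: Proximal objective.
0.5*||prox-x||^2 = 3.8323
lambda*||prox|| = 0.0
Total = 3.8323


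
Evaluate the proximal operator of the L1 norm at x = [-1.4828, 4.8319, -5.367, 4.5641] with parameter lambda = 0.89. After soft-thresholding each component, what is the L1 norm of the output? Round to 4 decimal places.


Soft-thresholding with lambda = 0.89:
prox(-1.4828) = sign(-1.4828)*max(|-1.4828| - 0.89, 0) = -0.5928
prox(4.8319) = sign(4.8319)*max(|4.8319| - 0.89, 0) = 3.9419
prox(-5.367) = sign(-5.367)*max(|-5.367| - 0.89, 0) = -4.477
prox(4.5641) = sign(4.5641)*max(|4.5641| - 0.89, 0) = 3.6741
prox(x) = [-0.5928, 3.9419, -4.477, 3.6741]
||prox(x)||_1 = 0.5928 + 3.9419 + 4.477 + 3.6741 = 12.6858


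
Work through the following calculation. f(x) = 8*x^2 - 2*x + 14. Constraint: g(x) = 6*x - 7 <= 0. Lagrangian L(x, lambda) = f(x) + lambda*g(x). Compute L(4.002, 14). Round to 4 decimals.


Step 1: Evaluate f(x).
f(4.002) = 8*4.002^2 - 2*4.002 + 14 = 134.124
Step 2: Evaluate g(x).
g(4.002) = 6*4.002 - 7 = 17.012
Step 3: Compute Lagrangian.
L = 134.124 + 14*17.012 = 372.292


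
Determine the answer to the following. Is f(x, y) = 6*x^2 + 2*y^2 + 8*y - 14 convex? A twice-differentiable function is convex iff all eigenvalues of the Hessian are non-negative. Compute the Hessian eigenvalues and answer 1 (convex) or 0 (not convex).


The Hessian of f(x,y) = 6*x^2 + 2*y^2 + 8*y - 14 is:
H = [[12, 0], [0, 4]]
Trace = 12 + 4 = 16
Determinant = 12*4 - (0)^2 = 48
Discriminant = (16)^2 - 4*48 = 64.0
Eigenvalues: lambda_1 = 4.0, lambda_2 = 12.0
The function is convex.

1


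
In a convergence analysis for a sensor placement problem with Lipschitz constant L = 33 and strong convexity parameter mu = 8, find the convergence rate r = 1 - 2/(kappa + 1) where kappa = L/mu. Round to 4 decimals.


Step 1: Compute the condition number.
kappa = L/mu = 33/8 = 4.125
Step 2: Compute the convergence rate.
r = 1 - 2/(kappa + 1) = 1 - 2*mu/(L + mu) = (L - mu)/(L + mu) = 25/41 = 0.6098


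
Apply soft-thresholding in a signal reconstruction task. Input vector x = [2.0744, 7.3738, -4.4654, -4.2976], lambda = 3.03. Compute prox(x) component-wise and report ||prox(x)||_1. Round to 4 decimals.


Soft-thresholding with lambda = 3.03:
prox(2.0744) = sign(2.0744)*max(|2.0744| - 3.03, 0) = 0.0
prox(7.3738) = sign(7.3738)*max(|7.3738| - 3.03, 0) = 4.3438
prox(-4.4654) = sign(-4.4654)*max(|-4.4654| - 3.03, 0) = -1.4354
prox(-4.2976) = sign(-4.2976)*max(|-4.2976| - 3.03, 0) = -1.2676
prox(x) = [0.0, 4.3438, -1.4354, -1.2676]
||prox(x)||_1 = 0.0 + 4.3438 + 1.4354 + 1.2676 = 7.0468


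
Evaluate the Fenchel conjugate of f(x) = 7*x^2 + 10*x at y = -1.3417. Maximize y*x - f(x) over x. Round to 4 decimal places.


f*(y) = sup_x {y*x - a*x^2 - b*x} = sup_x {(y-b)*x - a*x^2}
FOC: (y - b) - 2a*x = 0 => x* = (y - b)/(2a)
x* = (-1.3417 - 10)/(2*7) = -0.8101
f*(-1.3417) = (y-b)^2/(4a) = (-1.3417 - 10)^2/(4*7)
= 128.6342/28 = 4.5941


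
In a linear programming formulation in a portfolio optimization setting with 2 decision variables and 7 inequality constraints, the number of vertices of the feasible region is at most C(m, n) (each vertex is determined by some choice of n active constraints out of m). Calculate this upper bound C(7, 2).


Each vertex corresponds to some choice of n active constraints out of m, so the number of vertices is at most C(m, n) = m! / (n!(m-n)!).
m = 7, n = 2
Numerator: 7 * 6
Denominator: 2! = 2
C(7, 2) = 21


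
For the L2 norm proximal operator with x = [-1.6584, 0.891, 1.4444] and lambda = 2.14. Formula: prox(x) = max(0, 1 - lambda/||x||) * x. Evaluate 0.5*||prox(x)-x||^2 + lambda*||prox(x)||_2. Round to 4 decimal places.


Step 1: Compute ||x||.
||x|| = 2.3729
Step 2: Compute scaling factor.
scale = max(0, 1 - 2.14/2.3729) = 0.0981
Step 3: prox(x) = [-0.1627, 0.0874, 0.1417]
||prox(x)|| = 0.2329
Step 4: Proximal objective.
0.5*||prox-x||^2 = 2.2898
lambda*||prox|| = 0.4984
Total = 2.7881


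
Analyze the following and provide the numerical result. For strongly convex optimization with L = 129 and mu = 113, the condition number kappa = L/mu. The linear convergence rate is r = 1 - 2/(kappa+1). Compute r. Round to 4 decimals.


Step 1: Compute the condition number.
kappa = L/mu = 129/113 = 1.1416
Step 2: Compute the convergence rate.
r = 1 - 2/(kappa + 1) = 1 - 2*mu/(L + mu) = (L - mu)/(L + mu) = 16/242 = 0.0661


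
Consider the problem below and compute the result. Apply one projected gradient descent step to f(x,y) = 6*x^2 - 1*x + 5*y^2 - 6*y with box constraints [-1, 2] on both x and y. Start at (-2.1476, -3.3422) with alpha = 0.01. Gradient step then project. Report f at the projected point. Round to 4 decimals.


Step 1: Compute gradient at (-2.1476, -3.3422).
grad_x = 2*6*-2.1476 - 1 = -26.7712
grad_y = 2*5*-3.3422 - 6 = -39.422
Step 2: Gradient step.
x_raw = -2.1476 - 0.01*-26.7712 = -1.8799
y_raw = -3.3422 - 0.01*-39.422 = -2.948
Step 3: Project onto [-1, 2].
x_proj = clip(-1.8799) = -1.0
y_proj = clip(-2.948) = -1.0
Step 4: Evaluate f.
f(-1.0, -1.0) = 18.0


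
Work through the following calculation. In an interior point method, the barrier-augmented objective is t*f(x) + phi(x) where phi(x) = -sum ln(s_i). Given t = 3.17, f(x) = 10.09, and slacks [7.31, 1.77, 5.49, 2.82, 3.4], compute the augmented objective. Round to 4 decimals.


Step 1: Compute log-barrier.
ln values: [1.9892, 0.571, 1.7029, 1.0367, 1.2238]
phi = -(1.9892 + 0.571 + 1.7029 + 1.0367 + 1.2238) = -6.5237
Step 2: Compute augmented objective.
t*f(x) = 3.17*10.09 = 31.9853
Total = 31.9853 - 6.5237 = 25.4616


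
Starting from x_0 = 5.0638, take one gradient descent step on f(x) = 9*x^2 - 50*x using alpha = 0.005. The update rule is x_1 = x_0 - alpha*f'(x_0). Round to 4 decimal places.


We compute the gradient at x_0 and apply the update.
f'(x) = 18*x - 50
f'(5.0638) = 18*5.0638 - 50 = 41.1484
x_1 = 5.0638 - 0.005*41.1484 = 4.8581


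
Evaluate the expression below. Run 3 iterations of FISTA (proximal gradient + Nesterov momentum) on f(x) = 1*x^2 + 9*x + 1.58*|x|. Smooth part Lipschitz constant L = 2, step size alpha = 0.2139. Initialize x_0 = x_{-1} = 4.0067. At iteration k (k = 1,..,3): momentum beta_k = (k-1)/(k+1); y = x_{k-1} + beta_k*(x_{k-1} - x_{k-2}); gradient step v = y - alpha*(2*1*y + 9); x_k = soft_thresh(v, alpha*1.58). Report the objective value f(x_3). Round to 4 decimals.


FISTA on f(x) = 1*x^2 + 9*x + 1.58*|x|
L = 2, alpha = 0.2139
Iteration 1: beta = 0.0, y = 4.0067 + 0.0*(4.0067 - 4.0067) = 4.0067
  grad(y) = 17.0134, v = y - alpha*grad = 0.3675
  prox(v) = soft_thresh(0.3675, 0.338) = 0.0296
Iteration 2: beta = 0.3333, y = 0.0296 + 0.3333*(0.0296 - 4.0067) = -1.2961
  grad(y) = 6.4077, v = y - alpha*grad = -2.6667
  prox(v) = soft_thresh(-2.6667, 0.338) = -2.3288
Iteration 3: beta = 0.5, y = -2.3288 + 0.5*(-2.3288 - 0.0296) = -3.508
  grad(y) = 1.9841, v = y - alpha*grad = -3.9324
  prox(v) = soft_thresh(-3.9324, 0.338) = -3.5944
f(x_3) = 1*(-3.5944)^2 + 9*(-3.5944) + 1.58*|-3.5944| = -13.7507


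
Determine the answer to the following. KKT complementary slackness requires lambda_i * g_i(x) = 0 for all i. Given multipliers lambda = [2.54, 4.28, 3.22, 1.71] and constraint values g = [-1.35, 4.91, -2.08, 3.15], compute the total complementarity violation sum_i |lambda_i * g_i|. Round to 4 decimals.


KKT complementary slackness check:
lambda_1 * g_1 = 2.54 * -1.35 = -3.429
lambda_2 * g_2 = 4.28 * 4.91 = 21.0148
lambda_3 * g_3 = 3.22 * -2.08 = -6.6976
lambda_4 * g_4 = 1.71 * 3.15 = 5.3865
Total violation = 3.429 + 21.0148 + 6.6976 + 5.3865 = 36.5279


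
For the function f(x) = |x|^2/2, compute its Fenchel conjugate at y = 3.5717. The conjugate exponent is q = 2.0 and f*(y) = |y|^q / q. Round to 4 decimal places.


The conjugate exponent q satisfies 1/p + 1/q = 1.
p = 2, so q = 2/(2 - 1) = 2.0
|y|^q = 3.5717^2.0 = 12.757
f*(3.5717) = 12.757 / 2.0 = 6.3785


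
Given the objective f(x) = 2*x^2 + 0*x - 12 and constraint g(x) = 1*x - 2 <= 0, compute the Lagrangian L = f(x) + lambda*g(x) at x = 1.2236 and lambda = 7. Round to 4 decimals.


Step 1: Evaluate f(x).
f(1.2236) = 2*1.2236^2 + 0*1.2236 - 12 = -9.0056
Step 2: Evaluate g(x).
g(1.2236) = 1*1.2236 - 2 = -0.7764
Step 3: Compute Lagrangian.
L = -9.0056 + 7*-0.7764 = -14.4404


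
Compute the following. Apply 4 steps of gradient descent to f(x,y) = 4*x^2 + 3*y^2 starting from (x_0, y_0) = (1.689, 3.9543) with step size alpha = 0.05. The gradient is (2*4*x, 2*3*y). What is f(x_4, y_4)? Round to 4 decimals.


Gradient descent on f(x,y) = 4*x^2 + 3*y^2.
Starting point: (1.689, 3.9543), alpha = 0.05
Step 1: grad_x = 2*4*1.689 = 13.512, grad_y = 2*3*3.9543 = 23.7258
  x_1 = 1.689 - 0.05*13.512 = 1.0134
  y_1 = 3.9543 - 0.05*23.7258 = 2.768
Step 2: grad_x = 2*4*1.0134 = 8.1072, grad_y = 2*3*2.768 = 16.6081
  x_2 = 1.0134 - 0.05*8.1072 = 0.608
  y_2 = 2.768 - 0.05*16.6081 = 1.9376
Step 3: grad_x = 2*4*0.608 = 4.8643, grad_y = 2*3*1.9376 = 11.6256
  x_3 = 0.608 - 0.05*4.8643 = 0.3648
  y_3 = 1.9376 - 0.05*11.6256 = 1.3563
Step 4: grad_x = 2*4*0.3648 = 2.9186, grad_y = 2*3*1.3563 = 8.1379
  x_4 = 0.3648 - 0.05*2.9186 = 0.2189
  y_4 = 1.3563 - 0.05*8.1379 = 0.9494
f(0.2189, 0.9494) = 4*0.2189^2 + 3*0.9494^2 = 2.8959


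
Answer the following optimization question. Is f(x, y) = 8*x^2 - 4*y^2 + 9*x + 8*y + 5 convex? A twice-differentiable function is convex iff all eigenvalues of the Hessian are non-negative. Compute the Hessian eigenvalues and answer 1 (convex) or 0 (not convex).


The Hessian of f(x,y) = 8*x^2 - 4*y^2 + 9*x + 8*y + 5 is:
H = [[16, 0], [0, -8]]
Trace = 16 - 8 = 8
Determinant = 16*-8 - (0)^2 = -128
Discriminant = (8)^2 - 4*-128 = 576.0
Eigenvalues: lambda_1 = -8.0, lambda_2 = 16.0
The function is not convex.

0


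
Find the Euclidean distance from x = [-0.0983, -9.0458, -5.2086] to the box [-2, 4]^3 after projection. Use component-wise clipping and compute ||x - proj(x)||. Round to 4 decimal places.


Project each component onto [-2, 4].
clip(-0.0983) = -0.0983, clip(-9.0458) = -2.0, clip(-5.2086) = -2.0
Projection = [-0.0983, -2.0, -2.0]
Squared diffs: [0.0, 49.6433, 10.2951]
Distance = sqrt(59.9384) = 7.742


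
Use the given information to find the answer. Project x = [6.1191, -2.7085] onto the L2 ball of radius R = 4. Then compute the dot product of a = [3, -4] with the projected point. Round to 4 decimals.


Step 1: Compute ||x|| (intermediates to 6 decimals).
||x|| = sqrt(6.1191^2 + (-2.7085)^2) = 6.691738
Step 2: Project.
Since ||x|| > R, scale = R/||x|| = 4/6.691738 = 0.597752, proj(x) = scale * x
proj(x) = [3.657704, -1.619011]
Step 3: Dot product.
a^T * proj(x) = 3*3.657704 - 4*(-1.619011) = 17.4492


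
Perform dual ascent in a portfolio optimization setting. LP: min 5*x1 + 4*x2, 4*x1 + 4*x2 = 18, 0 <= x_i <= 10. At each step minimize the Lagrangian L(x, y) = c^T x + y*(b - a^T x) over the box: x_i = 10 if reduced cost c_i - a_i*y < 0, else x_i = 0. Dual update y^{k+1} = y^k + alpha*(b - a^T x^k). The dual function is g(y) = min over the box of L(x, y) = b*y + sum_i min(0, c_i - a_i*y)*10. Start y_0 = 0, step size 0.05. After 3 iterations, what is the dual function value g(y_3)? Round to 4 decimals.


Dual ascent for LP: min 5*x1 + 4*x2, 4*x1 + 4*x2 = 18, 0 <= x_i <= 10
Step 1: y^k = 0.0, reduced costs: (5.0, 4.0)
  x^k = (0.0, 0.0), subgradient = b - a^T x = 18.0
  y^{k+1} = 0.0 + 0.05*18.0 = 0.9
Step 2: y^k = 0.9, reduced costs: (1.4, 0.4)
  x^k = (0.0, 0.0), subgradient = b - a^T x = 18.0
  y^{k+1} = 0.9 + 0.05*18.0 = 1.8
Step 3: y^k = 1.8, reduced costs: (-2.2, -3.2)
  x^k = (10.0, 10.0), subgradient = b - a^T x = -62.0
  y^{k+1} = 1.8 + 0.05*-62.0 = -1.3
Dual objective at y_3 = -1.3: reduced costs (10.2, 9.2), box minimizer x = (0.0, 0.0)
g(y_3) = b*y + (c1 - a1*y)*x1 + (c2 - a2*y)*x2 = 18*(-1.3) + 10.2*0.0 + 9.2*0.0 = -23.4 + 0.0 + 0.0 = -23.4


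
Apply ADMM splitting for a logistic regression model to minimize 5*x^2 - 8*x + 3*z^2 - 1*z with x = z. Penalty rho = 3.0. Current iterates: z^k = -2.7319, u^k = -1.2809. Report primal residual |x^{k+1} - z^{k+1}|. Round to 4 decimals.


ADMM iteration with rho = 3.0, z^k = -2.7319, u^k = -1.2809
Step 1: x-update.
Minimize 5*x^2 - 8*x + (3.0/2)*(x + 2.7319 - 1.2809)^2
FOC: (2*5 + 3.0)*x = 8 + 3.0*(-2.7319 + 1.2809)
x^{k+1} = 0.2805
Step 2: z-update.
Minimize 3*z^2 - 1*z + (3.0/2)*(0.2805 - z - 1.2809)^2
FOC: (2*3 + 3.0)*z = 1 + 3.0*(0.2805 - 1.2809)
z^{k+1} = -0.2223
Step 3: u-update.
u^{k+1} = -1.2809 + 0.2805 + 0.2223 = -0.778
Step 4: Primal residual = |0.2805 + 0.2223| = 0.5029


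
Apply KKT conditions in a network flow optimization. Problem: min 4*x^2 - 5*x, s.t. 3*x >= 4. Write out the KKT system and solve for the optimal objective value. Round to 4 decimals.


Step 1: Try lambda = 0 (constraint inactive).
x_unc = 5/(2*4) = 0.625
Check: 3*0.625 = 1.875 < 4 -- violated!
Step 2: Constraint must be active: 3*x = 4
x* = 4/3 = 1.3333 (rounded; the exact value 4/3 is used below)
lambda = (2*4*(4/3) - 5)/3 = 1.8889
Step 3: Compute optimal value.
f(x*) = 4*(4/3)^2 - 5*(4/3) = 0.4444


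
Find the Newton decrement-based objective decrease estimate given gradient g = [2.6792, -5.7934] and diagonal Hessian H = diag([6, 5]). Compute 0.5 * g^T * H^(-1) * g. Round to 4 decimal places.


Step 1: H is diagonal, so H^(-1) * g = [0.4465, -1.1587].
Step 2: g^T H^(-1) g = sum_i g_i^2 / H_ii
  = (2.6792)^2/6 + (-5.7934)^2/5
  = 1.1964 + 6.7127 = 7.909
Step 3: Objective decrease = 0.5 * g^T H^(-1) g = 3.9545


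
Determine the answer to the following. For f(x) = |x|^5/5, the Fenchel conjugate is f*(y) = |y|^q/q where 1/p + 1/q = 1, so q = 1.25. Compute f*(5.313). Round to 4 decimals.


The conjugate exponent q satisfies 1/p + 1/q = 1.
p = 5, so q = 5/(5 - 1) = 1.25
|y|^q = 5.313^1.25 = 8.0663
f*(5.313) = 8.0663 / 1.25 = 6.453


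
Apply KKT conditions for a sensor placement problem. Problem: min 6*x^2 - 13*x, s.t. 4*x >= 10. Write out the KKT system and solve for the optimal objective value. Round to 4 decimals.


Step 1: Try lambda = 0 (constraint inactive).
x_unc = 13/(2*6) = 1.0833
Check: 4*1.0833 = 4.3332 < 10 -- violated!
Step 2: Constraint must be active: 4*x = 10
x* = 10/4 = 2.5
lambda = (2*6*2.5 - 13)/4 = 4.25
Step 3: Compute optimal value.
f(x*) = 6*2.5^2 - 13*2.5 = 5.0


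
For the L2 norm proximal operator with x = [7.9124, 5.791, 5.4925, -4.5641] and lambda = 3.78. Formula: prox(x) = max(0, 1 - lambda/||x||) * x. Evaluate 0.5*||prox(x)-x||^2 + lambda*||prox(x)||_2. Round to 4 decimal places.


Step 1: Compute ||x||.
||x|| = 12.1301
Step 2: Compute scaling factor.
scale = max(0, 1 - 3.78/12.1301) = 0.6884
Step 3: prox(x) = [5.4467, 3.9864, 3.7809, -3.1418]
||prox(x)|| = 8.3501
Step 4: Proximal objective.
0.5*||prox-x||^2 = 7.1442
lambda*||prox|| = 31.5634
Total = 38.7077


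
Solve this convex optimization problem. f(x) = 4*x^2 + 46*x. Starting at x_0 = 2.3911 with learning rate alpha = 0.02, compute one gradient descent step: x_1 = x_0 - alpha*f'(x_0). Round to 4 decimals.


We compute the gradient at x_0 and apply the update.
f'(x) = 8*x + 46
f'(2.3911) = 8*2.3911 + 46 = 65.1288
x_1 = 2.3911 - 0.02*65.1288 = 1.0885


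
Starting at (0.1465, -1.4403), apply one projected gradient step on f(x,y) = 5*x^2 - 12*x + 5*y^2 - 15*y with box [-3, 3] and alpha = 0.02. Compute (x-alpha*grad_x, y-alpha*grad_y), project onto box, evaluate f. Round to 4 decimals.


Step 1: Compute gradient at (0.1465, -1.4403).
grad_x = 2*5*0.1465 - 12 = -10.535
grad_y = 2*5*-1.4403 - 15 = -29.403
Step 2: Gradient step.
x_raw = 0.1465 - 0.02*-10.535 = 0.3572
y_raw = -1.4403 - 0.02*-29.403 = -0.8522
Step 3: Project onto [-3, 3].
x_proj = clip(0.3572) = 0.3572
y_proj = clip(-0.8522) = -0.8522
Step 4: Evaluate f.
f(0.3572, -0.8522) = 12.7667


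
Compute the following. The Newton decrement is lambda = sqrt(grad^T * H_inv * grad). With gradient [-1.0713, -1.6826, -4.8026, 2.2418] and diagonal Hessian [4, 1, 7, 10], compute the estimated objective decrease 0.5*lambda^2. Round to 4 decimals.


Step 1: H is diagonal, so H^(-1) * g = [-0.2678, -1.6826, -0.6861, 0.2242].
Step 2: g^T H^(-1) g = sum_i g_i^2 / H_ii
  = (-1.0713)^2/4 + (-1.6826)^2/1 + (-4.8026)^2/7 + (2.2418)^2/10
  = 0.2869 + 2.8311 + 3.295 + 0.5026 = 6.9156
Step 3: Objective decrease = 0.5 * g^T H^(-1) g = 3.4578


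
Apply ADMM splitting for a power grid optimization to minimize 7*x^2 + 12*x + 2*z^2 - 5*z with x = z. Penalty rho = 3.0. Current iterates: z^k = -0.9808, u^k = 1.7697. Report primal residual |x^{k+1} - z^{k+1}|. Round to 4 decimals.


ADMM iteration with rho = 3.0, z^k = -0.9808, u^k = 1.7697
Step 1: x-update.
Minimize 7*x^2 + 12*x + (3.0/2)*(x + 0.9808 + 1.7697)^2
FOC: (2*7 + 3.0)*x = -12 + 3.0*(-0.9808 - 1.7697)
x^{k+1} = -1.1913
Step 2: z-update.
Minimize 2*z^2 - 5*z + (3.0/2)*(-1.1913 - z + 1.7697)^2
FOC: (2*2 + 3.0)*z = 5 + 3.0*(-1.1913 + 1.7697)
z^{k+1} = 0.9622
Step 3: u-update.
u^{k+1} = 1.7697 - 1.1913 - 0.9622 = -0.3838
Step 4: Primal residual = |-1.1913 - 0.9622| = 2.1535


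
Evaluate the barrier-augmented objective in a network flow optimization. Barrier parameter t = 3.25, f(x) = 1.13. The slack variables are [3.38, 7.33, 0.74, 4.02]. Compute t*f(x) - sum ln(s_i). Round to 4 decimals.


Step 1: Compute log-barrier.
ln values: [1.2179, 1.992, -0.3011, 1.3913]
phi = -(1.2179 + 1.992 - 0.3011 + 1.3913) = -4.3
Step 2: Compute augmented objective.
t*f(x) = 3.25*1.13 = 3.6725
Total = 3.6725 - 4.3 = -0.6275


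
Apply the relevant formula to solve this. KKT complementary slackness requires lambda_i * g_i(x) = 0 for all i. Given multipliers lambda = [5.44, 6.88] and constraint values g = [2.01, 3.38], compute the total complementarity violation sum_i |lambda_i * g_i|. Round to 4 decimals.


KKT complementary slackness check:
lambda_1 * g_1 = 5.44 * 2.01 = 10.9344
lambda_2 * g_2 = 6.88 * 3.38 = 23.2544
Total violation = 10.9344 + 23.2544 = 34.1888


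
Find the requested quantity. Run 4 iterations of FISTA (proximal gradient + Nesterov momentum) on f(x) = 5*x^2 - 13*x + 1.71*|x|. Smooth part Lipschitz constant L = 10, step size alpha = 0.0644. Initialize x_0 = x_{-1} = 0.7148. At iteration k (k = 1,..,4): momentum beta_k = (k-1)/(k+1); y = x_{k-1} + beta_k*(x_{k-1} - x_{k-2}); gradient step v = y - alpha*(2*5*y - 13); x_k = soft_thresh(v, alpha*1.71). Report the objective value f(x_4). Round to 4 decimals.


FISTA on f(x) = 5*x^2 - 13*x + 1.71*|x|
L = 10, alpha = 0.0644
Iteration 1: beta = 0.0, y = 0.7148 + 0.0*(0.7148 - 0.7148) = 0.7148
  grad(y) = -5.852, v = y - alpha*grad = 1.0917
  prox(v) = soft_thresh(1.0917, 0.1101) = 0.9815
Iteration 2: beta = 0.3333, y = 0.9815 + 0.3333*(0.9815 - 0.7148) = 1.0705
  grad(y) = -2.2954, v = y - alpha*grad = 1.2183
  prox(v) = soft_thresh(1.2183, 0.1101) = 1.1082
Iteration 3: beta = 0.5, y = 1.1082 + 0.5*(1.1082 - 0.9815) = 1.1715
  grad(y) = -1.2853, v = y - alpha*grad = 1.2542
  prox(v) = soft_thresh(1.2542, 0.1101) = 1.1441
Iteration 4: beta = 0.6, y = 1.1441 + 0.6*(1.1441 - 1.1082) = 1.1657
  grad(y) = -1.3431, v = y - alpha*grad = 1.2522
  prox(v) = soft_thresh(1.2522, 0.1101) = 1.1421
f(x_4) = 5*1.1421^2 - 13*1.1421 + 1.71*|1.1421| = -6.3724


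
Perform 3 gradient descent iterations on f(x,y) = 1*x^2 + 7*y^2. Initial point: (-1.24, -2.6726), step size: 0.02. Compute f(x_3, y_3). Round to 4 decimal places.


Gradient descent on f(x,y) = 1*x^2 + 7*y^2.
Starting point: (-1.24, -2.6726), alpha = 0.02
Step 1: grad_x = 2*1*-1.24 = -2.48, grad_y = 2*7*-2.6726 = -37.4164
  x_1 = -1.24 - 0.02*-2.48 = -1.1904
  y_1 = -2.6726 - 0.02*-37.4164 = -1.9243
Step 2: grad_x = 2*1*-1.1904 = -2.3808, grad_y = 2*7*-1.9243 = -26.9398
  x_2 = -1.1904 - 0.02*-2.3808 = -1.1428
  y_2 = -1.9243 - 0.02*-26.9398 = -1.3855
Step 3: grad_x = 2*1*-1.1428 = -2.2856, grad_y = 2*7*-1.3855 = -19.3967
  x_3 = -1.1428 - 0.02*-2.2856 = -1.0971
  y_3 = -1.3855 - 0.02*-19.3967 = -0.9975
f(-1.0971, -0.9975) = 1*(-1.0971)^2 + 7*(-0.9975)^2 = 8.1692


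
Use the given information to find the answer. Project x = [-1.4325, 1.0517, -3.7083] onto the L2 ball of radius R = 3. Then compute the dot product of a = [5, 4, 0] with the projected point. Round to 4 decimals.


Step 1: Compute ||x|| (intermediates to 6 decimals).
||x|| = sqrt((-1.4325)^2 + 1.0517^2 + (-3.7083)^2) = 4.112131
Step 2: Project.
Since ||x|| > R, scale = R/||x|| = 3/4.112131 = 0.729549, proj(x) = scale * x
proj(x) = [-1.045079, 0.767267, -2.705387]
Step 3: Dot product.
a^T * proj(x) = 5*(-1.045079) + 4*0.767267 + 0*(-2.705387) = -2.1563


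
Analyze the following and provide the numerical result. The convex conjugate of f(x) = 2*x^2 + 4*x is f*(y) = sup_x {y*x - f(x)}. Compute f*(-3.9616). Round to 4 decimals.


f*(y) = sup_x {y*x - a*x^2 - b*x} = sup_x {(y-b)*x - a*x^2}
FOC: (y - b) - 2a*x = 0 => x* = (y - b)/(2a)
x* = (-3.9616 - 4)/(2*2) = -1.9904
f*(-3.9616) = (y-b)^2/(4a) = (-3.9616 - 4)^2/(4*2)
= 63.3871/8 = 7.9234


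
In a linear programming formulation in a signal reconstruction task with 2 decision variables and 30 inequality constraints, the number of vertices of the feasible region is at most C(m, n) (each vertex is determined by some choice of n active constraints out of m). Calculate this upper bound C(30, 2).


Each vertex corresponds to some choice of n active constraints out of m, so the number of vertices is at most C(m, n) = m! / (n!(m-n)!).
m = 30, n = 2
Numerator: 30 * 29
Denominator: 2! = 2
C(30, 2) = 435


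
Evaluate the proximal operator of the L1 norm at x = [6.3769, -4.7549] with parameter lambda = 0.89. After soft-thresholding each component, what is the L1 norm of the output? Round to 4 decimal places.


Soft-thresholding with lambda = 0.89:
prox(6.3769) = sign(6.3769)*max(|6.3769| - 0.89, 0) = 5.4869
prox(-4.7549) = sign(-4.7549)*max(|-4.7549| - 0.89, 0) = -3.8649
prox(x) = [5.4869, -3.8649]
||prox(x)||_1 = 5.4869 + 3.8649 = 9.3518


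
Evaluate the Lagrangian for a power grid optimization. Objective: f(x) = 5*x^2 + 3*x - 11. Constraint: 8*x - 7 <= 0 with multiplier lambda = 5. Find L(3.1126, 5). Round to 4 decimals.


Step 1: Evaluate f(x).
f(3.1126) = 5*3.1126^2 + 3*3.1126 - 11 = 46.7792
Step 2: Evaluate g(x).
g(3.1126) = 8*3.1126 - 7 = 17.9008
Step 3: Compute Lagrangian.
L = 46.7792 + 5*17.9008 = 136.2832


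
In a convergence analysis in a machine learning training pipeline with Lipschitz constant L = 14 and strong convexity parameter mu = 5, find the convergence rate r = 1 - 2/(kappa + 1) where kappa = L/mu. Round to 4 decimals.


Step 1: Compute the condition number.
kappa = L/mu = 14/5 = 2.8
Step 2: Compute the convergence rate.
r = 1 - 2/(kappa + 1) = 1 - 2*mu/(L + mu) = (L - mu)/(L + mu) = 9/19 = 0.4737


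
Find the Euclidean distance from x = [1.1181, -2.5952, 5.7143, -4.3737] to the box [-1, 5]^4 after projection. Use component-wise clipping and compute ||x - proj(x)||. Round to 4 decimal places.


Project each component onto [-1, 5].
clip(1.1181) = 1.1181, clip(-2.5952) = -1.0, clip(5.7143) = 5.0, clip(-4.3737) = -1.0
Projection = [1.1181, -1.0, 5.0, -1.0]
Squared diffs: [0.0, 2.5447, 0.5102, 11.3819]
Distance = sqrt(14.4368) = 3.7996


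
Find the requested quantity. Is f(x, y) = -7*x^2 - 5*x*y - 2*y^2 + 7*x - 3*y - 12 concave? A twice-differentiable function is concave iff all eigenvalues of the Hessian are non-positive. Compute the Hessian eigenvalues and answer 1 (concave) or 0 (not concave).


The Hessian of f(x,y) = -7*x^2 - 5*x*y - 2*y^2 + 7*x - 3*y - 12 is:
H = [[-14, -5], [-5, -4]]
Trace = -14 - 4 = -18
Determinant = -14*-4 - (-5)^2 = 31
Discriminant = (-18)^2 - 4*31 = 200.0
Eigenvalues: lambda_1 = -16.0711, lambda_2 = -1.9289
The function is concave.

1


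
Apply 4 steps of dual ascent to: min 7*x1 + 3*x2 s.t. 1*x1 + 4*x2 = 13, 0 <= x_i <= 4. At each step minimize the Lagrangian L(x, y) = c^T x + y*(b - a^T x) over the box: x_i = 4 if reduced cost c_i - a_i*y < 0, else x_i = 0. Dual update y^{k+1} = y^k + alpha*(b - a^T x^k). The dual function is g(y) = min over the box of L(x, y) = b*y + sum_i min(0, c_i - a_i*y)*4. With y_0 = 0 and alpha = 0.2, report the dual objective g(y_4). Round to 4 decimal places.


Dual ascent for LP: min 7*x1 + 3*x2, 1*x1 + 4*x2 = 13, 0 <= x_i <= 4
Step 1: y^k = 0.0, reduced costs: (7.0, 3.0)
  x^k = (0.0, 0.0), subgradient = b - a^T x = 13.0
  y^{k+1} = 0.0 + 0.2*13.0 = 2.6
Step 2: y^k = 2.6, reduced costs: (4.4, -7.4)
  x^k = (0.0, 4.0), subgradient = b - a^T x = -3.0
  y^{k+1} = 2.6 + 0.2*-3.0 = 2.0
Step 3: y^k = 2.0, reduced costs: (5.0, -5.0)
  x^k = (0.0, 4.0), subgradient = b - a^T x = -3.0
  y^{k+1} = 2.0 + 0.2*-3.0 = 1.4
Step 4: y^k = 1.4, reduced costs: (5.6, -2.6)
  x^k = (0.0, 4.0), subgradient = b - a^T x = -3.0
  y^{k+1} = 1.4 + 0.2*-3.0 = 0.8
Dual objective at y_4 = 0.8: reduced costs (6.2, -0.2), box minimizer x = (0.0, 4.0)
g(y_4) = b*y + (c1 - a1*y)*x1 + (c2 - a2*y)*x2 = 13*0.8 + 6.2*0.0 + (-0.2)*4.0 = 10.4 + 0.0 - 0.8 = 9.6


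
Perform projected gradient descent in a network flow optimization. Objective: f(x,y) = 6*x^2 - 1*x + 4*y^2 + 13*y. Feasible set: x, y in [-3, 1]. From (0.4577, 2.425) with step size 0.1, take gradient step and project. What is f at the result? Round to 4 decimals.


Step 1: Compute gradient at (0.4577, 2.425).
grad_x = 2*6*0.4577 - 1 = 4.4924
grad_y = 2*4*2.425 + 13 = 32.4
Step 2: Gradient step.
x_raw = 0.4577 - 0.1*4.4924 = 0.0085
y_raw = 2.425 - 0.1*32.4 = -0.815
Step 3: Project onto [-3, 1].
x_proj = clip(0.0085) = 0.0085
y_proj = clip(-0.815) = -0.815
Step 4: Evaluate f.
f(0.0085, -0.815) = -7.9461


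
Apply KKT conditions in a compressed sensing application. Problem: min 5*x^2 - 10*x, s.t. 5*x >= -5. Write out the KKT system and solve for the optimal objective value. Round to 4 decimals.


Step 1: Try lambda = 0 (constraint inactive).
Stationarity: 2*5*x - 10 = 0
x* = 10/(2*5) = 1.0
Check constraint: 5*1.0 = 5.0 >= -5 -- satisfied.
Step 2: Compute optimal value.
f(x*) = 5*1.0^2 - 10*1.0 = -5.0


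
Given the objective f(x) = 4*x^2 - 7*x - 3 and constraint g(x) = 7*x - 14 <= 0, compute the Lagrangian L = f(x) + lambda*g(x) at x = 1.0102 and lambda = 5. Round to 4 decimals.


Step 1: Evaluate f(x).
f(1.0102) = 4*1.0102^2 - 7*1.0102 - 3 = -5.9894
Step 2: Evaluate g(x).
g(1.0102) = 7*1.0102 - 14 = -6.9286
Step 3: Compute Lagrangian.
L = -5.9894 + 5*-6.9286 = -40.6324


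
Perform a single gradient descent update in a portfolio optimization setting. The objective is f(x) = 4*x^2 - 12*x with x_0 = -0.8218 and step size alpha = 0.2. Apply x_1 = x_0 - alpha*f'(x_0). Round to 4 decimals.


We compute the gradient at x_0 and apply the update.
f'(x) = 8*x - 12
f'(-0.8218) = 8*-0.8218 - 12 = -18.5744
x_1 = -0.8218 - 0.2*-18.5744 = 2.8931


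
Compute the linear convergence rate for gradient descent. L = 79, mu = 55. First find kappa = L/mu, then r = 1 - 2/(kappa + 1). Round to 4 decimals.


Step 1: Compute the condition number.
kappa = L/mu = 79/55 = 1.4364
Step 2: Compute the convergence rate.
r = 1 - 2/(kappa + 1) = 1 - 2*mu/(L + mu) = (L - mu)/(L + mu) = 24/134 = 0.1791


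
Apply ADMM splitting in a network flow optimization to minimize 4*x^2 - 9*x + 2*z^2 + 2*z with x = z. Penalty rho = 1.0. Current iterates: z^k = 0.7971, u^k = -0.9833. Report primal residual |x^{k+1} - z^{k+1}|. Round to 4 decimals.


ADMM iteration with rho = 1.0, z^k = 0.7971, u^k = -0.9833
Step 1: x-update.
Minimize 4*x^2 - 9*x + (1.0/2)*(x - 0.7971 - 0.9833)^2
FOC: (2*4 + 1.0)*x = 9 + 1.0*(0.7971 + 0.9833)
x^{k+1} = 1.1978
Step 2: z-update.
Minimize 2*z^2 + 2*z + (1.0/2)*(1.1978 - z - 0.9833)^2
FOC: (2*2 + 1.0)*z = -2 + 1.0*(1.1978 - 0.9833)
z^{k+1} = -0.3571
Step 3: u-update.
u^{k+1} = -0.9833 + 1.1978 + 0.3571 = 0.5716
Step 4: Primal residual = |1.1978 + 0.3571| = 1.5549


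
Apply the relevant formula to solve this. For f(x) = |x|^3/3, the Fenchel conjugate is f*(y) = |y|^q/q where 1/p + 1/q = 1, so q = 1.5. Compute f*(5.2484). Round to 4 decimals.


The conjugate exponent q satisfies 1/p + 1/q = 1.
p = 3, so q = 3/(3 - 1) = 1.5
|y|^q = 5.2484^1.5 = 12.0238
f*(5.2484) = 12.0238 / 1.5 = 8.0158


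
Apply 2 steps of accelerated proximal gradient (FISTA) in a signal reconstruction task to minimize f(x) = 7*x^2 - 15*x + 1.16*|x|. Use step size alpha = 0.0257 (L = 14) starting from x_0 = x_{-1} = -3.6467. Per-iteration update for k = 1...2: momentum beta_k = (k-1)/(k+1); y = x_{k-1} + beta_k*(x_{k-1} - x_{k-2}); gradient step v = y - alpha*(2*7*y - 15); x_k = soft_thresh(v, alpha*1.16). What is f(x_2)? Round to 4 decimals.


FISTA on f(x) = 7*x^2 - 15*x + 1.16*|x|
L = 14, alpha = 0.0257
Iteration 1: beta = 0.0, y = -3.6467 + 0.0*(-3.6467 + 3.6467) = -3.6467
  grad(y) = -66.0538, v = y - alpha*grad = -1.9491
  prox(v) = soft_thresh(-1.9491, 0.0298) = -1.9193
Iteration 2: beta = 0.3333, y = -1.9193 + 0.3333*(-1.9193 + 3.6467) = -1.3435
  grad(y) = -33.8091, v = y - alpha*grad = -0.4746
  prox(v) = soft_thresh(-0.4746, 0.0298) = -0.4448
f(x_2) = 7*(-0.4448)^2 - 15*(-0.4448) + 1.16*|-0.4448| = 8.5729


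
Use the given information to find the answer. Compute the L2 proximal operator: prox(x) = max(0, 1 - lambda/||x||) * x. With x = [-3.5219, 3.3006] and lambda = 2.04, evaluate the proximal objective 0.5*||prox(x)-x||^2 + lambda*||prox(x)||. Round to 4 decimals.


Step 1: Compute ||x||.
||x|| = 4.8268
Step 2: Compute scaling factor.
scale = max(0, 1 - 2.04/4.8268) = 0.5774
Step 3: prox(x) = [-2.0334, 1.9056]
||prox(x)|| = 2.7868
Step 4: Proximal objective.
0.5*||prox-x||^2 = 2.0808
lambda*||prox|| = 5.6851
Total = 7.7658


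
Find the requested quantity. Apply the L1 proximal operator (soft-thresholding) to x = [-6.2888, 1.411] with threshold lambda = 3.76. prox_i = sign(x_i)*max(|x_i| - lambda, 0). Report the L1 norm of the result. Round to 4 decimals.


Soft-thresholding with lambda = 3.76:
prox(-6.2888) = sign(-6.2888)*max(|-6.2888| - 3.76, 0) = -2.5288
prox(1.411) = sign(1.411)*max(|1.411| - 3.76, 0) = 0.0
prox(x) = [-2.5288, 0.0]
||prox(x)||_1 = 2.5288 + 0.0 = 2.5288


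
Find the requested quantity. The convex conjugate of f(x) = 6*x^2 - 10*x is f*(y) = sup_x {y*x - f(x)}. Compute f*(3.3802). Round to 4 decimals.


f*(y) = sup_x {y*x - a*x^2 - b*x} = sup_x {(y-b)*x - a*x^2}
FOC: (y - b) - 2a*x = 0 => x* = (y - b)/(2a)
x* = (3.3802 + 10)/(2*6) = 1.115
f*(3.3802) = (y-b)^2/(4a) = (3.3802 + 10)^2/(4*6)
= 179.0298/24 = 7.4596


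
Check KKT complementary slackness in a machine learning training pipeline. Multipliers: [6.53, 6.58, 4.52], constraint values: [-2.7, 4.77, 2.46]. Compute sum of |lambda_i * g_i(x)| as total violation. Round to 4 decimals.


KKT complementary slackness check:
lambda_1 * g_1 = 6.53 * -2.7 = -17.631
lambda_2 * g_2 = 6.58 * 4.77 = 31.3866
lambda_3 * g_3 = 4.52 * 2.46 = 11.1192
Total violation = 17.631 + 31.3866 + 11.1192 = 60.1368


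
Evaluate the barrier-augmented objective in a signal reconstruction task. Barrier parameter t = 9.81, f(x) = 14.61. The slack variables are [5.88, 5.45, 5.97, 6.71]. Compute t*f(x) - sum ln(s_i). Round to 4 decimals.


Step 1: Compute log-barrier.
ln values: [1.7716, 1.6956, 1.7867, 1.9036]
phi = -(1.7716 + 1.6956 + 1.7867 + 1.9036) = -7.1575
Step 2: Compute augmented objective.
t*f(x) = 9.81*14.61 = 143.3241
Total = 143.3241 - 7.1575 = 136.1666


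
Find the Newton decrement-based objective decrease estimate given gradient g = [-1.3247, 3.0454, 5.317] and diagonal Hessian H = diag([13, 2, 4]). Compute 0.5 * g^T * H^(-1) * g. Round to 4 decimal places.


Step 1: H is diagonal, so H^(-1) * g = [-0.1019, 1.5227, 1.3293].
Step 2: g^T H^(-1) g = sum_i g_i^2 / H_ii
  = (-1.3247)^2/13 + (3.0454)^2/2 + (5.317)^2/4
  = 0.135 + 4.6372 + 7.0676 = 11.8398
Step 3: Objective decrease = 0.5 * g^T H^(-1) g = 5.9199


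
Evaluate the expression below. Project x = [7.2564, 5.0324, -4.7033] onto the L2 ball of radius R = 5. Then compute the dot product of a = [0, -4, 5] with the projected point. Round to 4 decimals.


Step 1: Compute ||x|| (intermediates to 6 decimals).
||x|| = sqrt(7.2564^2 + 5.0324^2 + (-4.7033)^2) = 10.00507
Step 2: Project.
Since ||x|| > R, scale = R/||x|| = 5/10.00507 = 0.499747, proj(x) = scale * x
proj(x) = [3.626364, 2.514927, -2.35046]
Step 3: Dot product.
a^T * proj(x) = 0*3.626364 - 4*2.514927 + 5*(-2.35046) = -21.812


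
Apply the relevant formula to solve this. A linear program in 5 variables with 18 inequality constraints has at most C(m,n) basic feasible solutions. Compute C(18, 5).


Each vertex corresponds to some choice of n active constraints out of m, so the number of vertices is at most C(m, n) = m! / (n!(m-n)!).
m = 18, n = 5
Numerator: 18 * 17 * 16 * 15 * 14
Denominator: 5! = 120
C(18, 5) = 8568


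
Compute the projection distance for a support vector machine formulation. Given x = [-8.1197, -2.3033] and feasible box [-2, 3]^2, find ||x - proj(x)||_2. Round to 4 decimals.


Project each component onto [-2, 3].
clip(-8.1197) = -2.0, clip(-2.3033) = -2.0
Projection = [-2.0, -2.0]
Squared diffs: [37.4507, 0.092]
Distance = sqrt(37.5427) = 6.1272


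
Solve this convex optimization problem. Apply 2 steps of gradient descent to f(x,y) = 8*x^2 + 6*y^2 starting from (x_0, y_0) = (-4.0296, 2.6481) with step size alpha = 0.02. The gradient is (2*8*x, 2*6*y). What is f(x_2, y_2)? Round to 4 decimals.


Gradient descent on f(x,y) = 8*x^2 + 6*y^2.
Starting point: (-4.0296, 2.6481), alpha = 0.02
Step 1: grad_x = 2*8*-4.0296 = -64.4736, grad_y = 2*6*2.6481 = 31.7772
  x_1 = -4.0296 - 0.02*-64.4736 = -2.7401
  y_1 = 2.6481 - 0.02*31.7772 = 2.0126
Step 2: grad_x = 2*8*-2.7401 = -43.842, grad_y = 2*6*2.0126 = 24.1507
  x_2 = -2.7401 - 0.02*-43.842 = -1.8633
  y_2 = 2.0126 - 0.02*24.1507 = 1.5295
f(-1.8633, 1.5295) = 8*(-1.8633)^2 + 6*1.5295^2 = 41.8117


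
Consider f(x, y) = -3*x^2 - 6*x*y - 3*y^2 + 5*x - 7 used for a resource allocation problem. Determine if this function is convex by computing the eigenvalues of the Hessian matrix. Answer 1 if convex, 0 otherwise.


The Hessian of f(x,y) = -3*x^2 - 6*x*y - 3*y^2 + 5*x - 7 is:
H = [[-6, -6], [-6, -6]]
Trace = -6 - 6 = -12
Determinant = -6*-6 - (-6)^2 = 0
Discriminant = (-12)^2 - 4*0 = 144.0
Eigenvalues: lambda_1 = -12.0, lambda_2 = 0.0
The function is not convex.

0


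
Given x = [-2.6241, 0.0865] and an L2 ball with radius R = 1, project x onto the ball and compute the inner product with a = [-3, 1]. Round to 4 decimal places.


Step 1: Compute ||x|| (intermediates to 6 decimals).
||x|| = sqrt((-2.6241)^2 + 0.0865^2) = 2.625525
Step 2: Project.
Since ||x|| > R, scale = R/||x|| = 1/2.625525 = 0.380876, proj(x) = scale * x
proj(x) = [-0.999457, 0.032946]
Step 3: Dot product.
a^T * proj(x) = -3*(-0.999457) + 1*0.032946 = 3.0313


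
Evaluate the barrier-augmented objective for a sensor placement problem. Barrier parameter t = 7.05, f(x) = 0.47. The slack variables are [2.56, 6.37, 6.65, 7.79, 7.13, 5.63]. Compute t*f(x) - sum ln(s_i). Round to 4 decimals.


Step 1: Compute log-barrier.
ln values: [0.94, 1.8516, 1.8946, 2.0528, 1.9643, 1.7281]
phi = -(0.94 + 1.8516 + 1.8946 + 2.0528 + 1.9643 + 1.7281) = -10.4315
Step 2: Compute augmented objective.
t*f(x) = 7.05*0.47 = 3.3135
Total = 3.3135 - 10.4315 = -7.118


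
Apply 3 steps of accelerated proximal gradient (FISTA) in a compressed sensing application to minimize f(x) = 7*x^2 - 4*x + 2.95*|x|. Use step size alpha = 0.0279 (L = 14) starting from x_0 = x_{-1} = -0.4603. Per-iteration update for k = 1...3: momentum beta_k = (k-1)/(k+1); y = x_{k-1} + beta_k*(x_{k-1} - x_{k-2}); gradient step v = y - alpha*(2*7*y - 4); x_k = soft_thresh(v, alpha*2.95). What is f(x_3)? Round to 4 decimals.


FISTA on f(x) = 7*x^2 - 4*x + 2.95*|x|
L = 14, alpha = 0.0279
Iteration 1: beta = 0.0, y = -0.4603 + 0.0*(-0.4603 + 0.4603) = -0.4603
  grad(y) = -10.4442, v = y - alpha*grad = -0.1689
  prox(v) = soft_thresh(-0.1689, 0.0823) = -0.0866
Iteration 2: beta = 0.3333, y = -0.0866 + 0.3333*(-0.0866 + 0.4603) = 0.038
  grad(y) = -3.4685, v = y - alpha*grad = 0.1347
  prox(v) = soft_thresh(0.1347, 0.0823) = 0.0524
Iteration 3: beta = 0.5, y = 0.0524 + 0.5*(0.0524 + 0.0866) = 0.1219
  grad(y) = -2.2927, v = y - alpha*grad = 0.1859
  prox(v) = soft_thresh(0.1859, 0.0823) = 0.1036
f(x_3) = 7*0.1036^2 - 4*0.1036 + 2.95*|0.1036| = -0.0336
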